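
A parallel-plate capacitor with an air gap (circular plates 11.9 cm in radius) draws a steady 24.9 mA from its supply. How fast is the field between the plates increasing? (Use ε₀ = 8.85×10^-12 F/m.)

Charge continuity gives I_d = I = 0.0249 A between the plates.
Inverting I_d = ε₀ A dE/dt gives dE/dt = 0.0249 / (8.85×10^-12 · 0.04449) = 6.32×10^10 V/(m·s).

6.32×10^10 V/(m·s)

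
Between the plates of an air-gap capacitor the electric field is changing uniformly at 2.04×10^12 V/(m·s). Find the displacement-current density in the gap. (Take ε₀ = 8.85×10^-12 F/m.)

18.1 A/m²

The displacement-current density is ε₀ ∂E/∂t = (8.85×10^-12)(2.04×10^12) = 18.1 A/m².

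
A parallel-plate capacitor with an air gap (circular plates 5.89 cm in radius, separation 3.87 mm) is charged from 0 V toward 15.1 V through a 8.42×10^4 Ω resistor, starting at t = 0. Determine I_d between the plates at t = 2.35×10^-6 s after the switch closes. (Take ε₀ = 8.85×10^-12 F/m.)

C = ε₀A/d = (8.85×10^-12)(0.01090)/(3.87×10^-3) = 2.493×10^-11 F and τ = RC = 2.099×10^-6 s. I_d in the gap equals the RC charging current.
I_d(t) = (V₀/R) e^(−t/τ) = 1.793×10^-4 · e^(−1.120) = 5.85×10^-5 A.

5.85×10^-5 A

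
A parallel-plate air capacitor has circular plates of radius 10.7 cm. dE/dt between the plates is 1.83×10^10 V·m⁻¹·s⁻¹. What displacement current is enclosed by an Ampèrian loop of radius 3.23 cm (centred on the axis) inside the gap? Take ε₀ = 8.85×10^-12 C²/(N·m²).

Through the whole plate area (πR² = 0.03597 m²), I_d = ε₀ πR² dE/dt = 5.826×10^-3 A.
Through an area πr² the displacement current is I_d·(πr²/πR²) = I_d (r/R)² = 5.31×10^-4 A.

5.31×10^-4 A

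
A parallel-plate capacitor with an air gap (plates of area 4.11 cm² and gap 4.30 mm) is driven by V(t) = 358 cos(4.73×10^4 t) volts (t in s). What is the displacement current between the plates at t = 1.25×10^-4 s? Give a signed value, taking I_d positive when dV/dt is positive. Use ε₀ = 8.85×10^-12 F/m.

dV/dt = (358)(4.73×10^4)·−sin(5.9125) = 6.134×10^6 V/s.
I_d = C dV/dt with C = ε₀A/d = (8.85×10^-12)(4.11×10^-4)/(4.30×10^-3) = 8.459×10^-13 F, so I_d = (8.459×10^-13)(6.134×10^6) = 5.19×10^-6 A.

5.19×10^-6 A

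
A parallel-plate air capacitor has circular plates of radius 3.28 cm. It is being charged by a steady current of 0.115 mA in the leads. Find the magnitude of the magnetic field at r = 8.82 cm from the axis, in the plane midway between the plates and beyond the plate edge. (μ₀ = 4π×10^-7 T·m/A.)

Between the plates the displacement current equals the wire current: I_d = 0.115 mA = 1.15×10^-4 A.
Outside the plates the loop encloses all of I_d, so B·2πr = μ₀ I_d and B = 2.61×10^-10 T.

2.61×10^-10 T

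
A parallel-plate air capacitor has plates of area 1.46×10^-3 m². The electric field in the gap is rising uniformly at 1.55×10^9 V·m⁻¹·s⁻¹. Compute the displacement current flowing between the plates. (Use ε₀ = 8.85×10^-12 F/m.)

2.00×10^-5 A

I_d = ε₀ A (dE/dt) = (8.85×10^-12)(1.46×10^-3 m²)(1.55×10^9) = 2.00×10^-5 A.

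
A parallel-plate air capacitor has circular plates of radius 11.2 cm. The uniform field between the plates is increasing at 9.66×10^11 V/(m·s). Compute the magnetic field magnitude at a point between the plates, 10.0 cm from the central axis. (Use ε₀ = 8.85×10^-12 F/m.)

5.37×10^-7 T

I_d = ε₀ dΦ_E/dt = ε₀ πR² (dE/dt) = (8.85×10^-12)(0.03941)(9.66×10^11) = 0.3369 A through the full plate area.
An Ampèrian loop of radius r encloses a fraction (r/R)² of I_d. Then B·2πr = μ₀ I_d (r/R)², giving B = μ₀ I_d r/(2πR²) = 5.37×10^-7 T.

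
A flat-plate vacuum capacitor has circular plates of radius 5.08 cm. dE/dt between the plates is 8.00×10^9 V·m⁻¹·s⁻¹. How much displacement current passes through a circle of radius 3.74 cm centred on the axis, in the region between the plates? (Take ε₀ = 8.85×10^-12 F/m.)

3.11×10^-4 A

Through the whole plate area (πR² = 8.107×10^-3 m²), I_d = ε₀ πR² dE/dt = 5.740×10^-4 A.
Since J_d is uniform, the enclosed fraction is (r/R)² = 0.5420, giving I_d,enc = 3.11×10^-4 A.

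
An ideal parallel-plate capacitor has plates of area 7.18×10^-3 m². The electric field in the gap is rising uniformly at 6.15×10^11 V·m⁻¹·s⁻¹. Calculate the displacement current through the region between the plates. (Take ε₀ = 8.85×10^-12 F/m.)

The displacement current is ε₀ times dΦ_E/dt = ε₀ A dE/dt = (8.85×10^-12)(7.18×10^-3)(6.15×10^11) = 0.0391 A.

0.0391 A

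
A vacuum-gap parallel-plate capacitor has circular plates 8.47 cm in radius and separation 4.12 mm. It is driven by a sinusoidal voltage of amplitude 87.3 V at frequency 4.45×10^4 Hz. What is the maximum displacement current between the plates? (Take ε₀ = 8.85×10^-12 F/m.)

(dE/dt)_max = V₀ω/d = 5.925×10^9 V/(m·s); ω = 2πf = 2.796×10^5 rad/s.
I_d,max = ε₀ A (dE/dt)_max = (8.85×10^-12)(0.02254)(5.925×10^9) = 1.18×10^-3 A.

1.18×10^-3 A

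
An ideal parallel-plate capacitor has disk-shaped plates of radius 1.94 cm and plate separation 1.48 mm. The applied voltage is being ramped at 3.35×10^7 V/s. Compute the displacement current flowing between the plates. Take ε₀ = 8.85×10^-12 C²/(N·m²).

2.37×10^-4 A

E = V/d so dE/dt = (dV/dt)/d = 2.264×10^10 V/(m·s), and I_d = ε₀ A dE/dt = (8.85×10^-12)(1.182×10^-3)(2.264×10^10) = 2.37×10^-4 A.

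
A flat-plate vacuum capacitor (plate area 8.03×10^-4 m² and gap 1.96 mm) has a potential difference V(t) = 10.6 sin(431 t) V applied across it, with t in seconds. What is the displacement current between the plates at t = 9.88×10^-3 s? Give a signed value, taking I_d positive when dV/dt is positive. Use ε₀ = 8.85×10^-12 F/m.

C = ε₀A/d = (8.85×10^-12)(8.03×10^-4)/(1.96×10^-3) = 3.626×10^-12 F. dV/dt = V₀ω·cos(ωt); at ωt = 4.25828 rad this factor is -0.4387.
I_d = C dV/dt = (3.626×10^-12)(10.6)(431)(-0.4387) = -7.27×10^-9 A.

-7.27×10^-9 A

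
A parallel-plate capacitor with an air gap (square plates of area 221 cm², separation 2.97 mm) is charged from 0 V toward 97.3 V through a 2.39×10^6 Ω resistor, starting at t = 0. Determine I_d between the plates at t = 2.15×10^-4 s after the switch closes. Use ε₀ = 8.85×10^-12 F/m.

1.04×10^-5 A

With C = ε₀A/d = (8.85×10^-12)(0.0221)/(2.97×10^-3) = 6.585×10^-11 F, the time constant is τ = RC = 1.574×10^-4 s, so t/τ = 1.366 and e^(−t/τ) = 0.2551.
I_d = I_cond = (V₀/R) e^(−t/τ) = (4.071×10^-5)(0.2551) = 1.04×10^-5 A.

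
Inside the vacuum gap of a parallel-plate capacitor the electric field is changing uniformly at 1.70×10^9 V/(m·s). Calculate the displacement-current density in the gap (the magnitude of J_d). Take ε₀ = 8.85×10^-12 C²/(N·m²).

0.0150 A/m²

J_d = ε₀ dE/dt = (8.85×10^-12)(1.70×10^9) = 0.0150 A/m².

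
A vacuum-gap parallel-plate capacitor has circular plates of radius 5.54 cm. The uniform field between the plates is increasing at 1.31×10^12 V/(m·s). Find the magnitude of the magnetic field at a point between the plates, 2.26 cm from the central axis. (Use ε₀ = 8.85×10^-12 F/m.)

I_d = ε₀ dΦ_E/dt = ε₀ πR² (dE/dt) = (8.85×10^-12)(9.642×10^-3)(1.31×10^12) = 0.1118 A through the full plate area.
An Ampèrian loop of radius r encloses a fraction (r/R)² of I_d. Then B·2πr = μ₀ I_d (r/R)², giving B = μ₀ I_d r/(2πR²) = 1.65×10^-7 T.

1.65×10^-7 T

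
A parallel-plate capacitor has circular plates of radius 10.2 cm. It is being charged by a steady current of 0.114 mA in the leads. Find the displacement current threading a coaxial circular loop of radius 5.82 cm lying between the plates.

3.71×10^-5 A

Between the plates the displacement current equals the wire current: I_d = 0.114 mA = 1.14×10^-4 A.
Through an area πr² the displacement current is I_d·(πr²/πR²) = I_d (r/R)² = 3.71×10^-5 A.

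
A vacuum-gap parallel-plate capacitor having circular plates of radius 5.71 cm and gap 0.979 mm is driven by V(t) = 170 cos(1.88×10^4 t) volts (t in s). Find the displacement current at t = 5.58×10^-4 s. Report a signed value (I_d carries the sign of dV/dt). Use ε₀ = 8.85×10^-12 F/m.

C = ε₀A/d = (8.85×10^-12)(0.01024)/(9.79×10^-4) = 9.257×10^-11 F. dV/dt = V₀ω·−sin(ωt); at ωt = 10.4904 rad this factor is 0.8751.
I_d = C dV/dt = (9.257×10^-11)(170)(1.88×10^4)(0.8751) = 2.59×10^-4 A.

2.59×10^-4 A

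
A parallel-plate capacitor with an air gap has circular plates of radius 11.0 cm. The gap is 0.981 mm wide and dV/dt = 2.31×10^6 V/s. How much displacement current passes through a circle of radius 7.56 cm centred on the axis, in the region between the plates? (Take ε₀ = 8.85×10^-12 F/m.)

3.74×10^-4 A

With E = V/d, dE/dt = 2.355×10^9 V/(m·s) and πR² = 0.03801 m², giving I_d = ε₀ πR² dE/dt = 7.922×10^-4 A.
Since J_d is uniform, the enclosed fraction is (r/R)² = 0.4723, giving I_d,enc = 3.74×10^-4 A.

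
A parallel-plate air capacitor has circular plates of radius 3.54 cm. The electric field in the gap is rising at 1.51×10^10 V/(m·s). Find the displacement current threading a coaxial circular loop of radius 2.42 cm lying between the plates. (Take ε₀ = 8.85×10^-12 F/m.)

Through the whole plate area (πR² = 3.937×10^-3 m²), I_d = ε₀ πR² dE/dt = 5.261×10^-4 A.
Since J_d is uniform, the enclosed fraction is (r/R)² = 0.4673, giving I_d,enc = 2.46×10^-4 A.

2.46×10^-4 A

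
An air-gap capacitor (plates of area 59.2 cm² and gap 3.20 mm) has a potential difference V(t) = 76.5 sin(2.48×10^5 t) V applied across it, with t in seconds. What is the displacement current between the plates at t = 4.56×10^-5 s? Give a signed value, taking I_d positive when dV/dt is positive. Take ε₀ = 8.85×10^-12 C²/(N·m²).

9.57×10^-5 A

C = ε₀A/d = (8.85×10^-12)(5.92×10^-3)/(3.20×10^-3) = 1.637×10^-11 F. dV/dt = V₀ω·cos(ωt); at ωt = 11.3088 rad this factor is 0.3081.
I_d = C dV/dt = (1.637×10^-11)(76.5)(2.48×10^5)(0.3081) = 9.57×10^-5 A.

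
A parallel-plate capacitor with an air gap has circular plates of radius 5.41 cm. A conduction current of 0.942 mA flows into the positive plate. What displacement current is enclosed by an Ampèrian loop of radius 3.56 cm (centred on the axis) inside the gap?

Between the plates the displacement current equals the wire current: I_d = 0.942 mA = 9.42×10^-4 A.
Through an area πr² the displacement current is I_d·(πr²/πR²) = I_d (r/R)² = 4.08×10^-4 A.

4.08×10^-4 A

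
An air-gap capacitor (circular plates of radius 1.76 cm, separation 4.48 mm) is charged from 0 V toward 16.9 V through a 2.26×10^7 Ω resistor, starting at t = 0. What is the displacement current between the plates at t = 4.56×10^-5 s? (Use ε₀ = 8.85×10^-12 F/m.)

With C = ε₀A/d = (8.85×10^-12)(9.731×10^-4)/(4.48×10^-3) = 1.922×10^-12 F, the time constant is τ = RC = 4.344×10^-5 s, so t/τ = 1.050 and e^(−t/τ) = 0.3499.
I_d = I_cond = (V₀/R) e^(−t/τ) = (7.478×10^-7)(0.3499) = 2.62×10^-7 A.

2.62×10^-7 A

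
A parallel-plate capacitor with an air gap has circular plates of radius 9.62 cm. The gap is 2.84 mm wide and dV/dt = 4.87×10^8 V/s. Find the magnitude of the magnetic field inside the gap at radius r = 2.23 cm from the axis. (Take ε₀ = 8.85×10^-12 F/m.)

With E = V/d, dE/dt = 1.715×10^11 V/(m·s) and πR² = 0.02907 m², giving I_d = ε₀ πR² dE/dt = 0.04412 A.
An Ampèrian loop of radius r encloses a fraction (r/R)² of I_d. Then B·2πr = μ₀ I_d (r/R)², giving B = μ₀ I_d r/(2πR²) = 2.13×10^-8 T.

2.13×10^-8 T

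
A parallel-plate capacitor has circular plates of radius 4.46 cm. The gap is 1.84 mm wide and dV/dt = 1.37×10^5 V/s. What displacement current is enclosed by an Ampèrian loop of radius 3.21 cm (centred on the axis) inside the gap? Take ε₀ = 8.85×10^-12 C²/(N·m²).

I_d = C dV/dt with C = ε₀πR²/d = 3.006×10^-11 F, so I_d = (3.006×10^-11)(1.37×10^5) = 4.118×10^-6 A.
Since J_d is uniform, the enclosed fraction is (r/R)² = 0.5180, giving I_d,enc = 2.13×10^-6 A.

2.13×10^-6 A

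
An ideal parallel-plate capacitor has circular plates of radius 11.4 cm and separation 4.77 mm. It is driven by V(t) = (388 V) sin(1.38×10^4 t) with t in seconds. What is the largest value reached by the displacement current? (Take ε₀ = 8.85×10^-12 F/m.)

The displacement current equals the conduction current C dV/dt, which peaks at C V₀ ω.
With C = ε₀A/d = (8.85×10^-12)(0.04083)/(4.77×10^-3) = 7.575×10^-11 F and ω = 1.38×10^4 rad/s, I_d,max = (7.575×10^-11)(388)(1.38×10^4) = 4.06×10^-4 A.

4.06×10^-4 A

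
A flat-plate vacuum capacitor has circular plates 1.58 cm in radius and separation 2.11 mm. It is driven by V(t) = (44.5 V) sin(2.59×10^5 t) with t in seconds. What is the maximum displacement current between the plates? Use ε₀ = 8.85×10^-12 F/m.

3.79×10^-5 A

(dE/dt)_max = V₀ω/d = 5.462×10^9 V/(m·s); ω = 2.59×10^5 rad/s.
I_d,max = ε₀ A (dE/dt)_max = (8.85×10^-12)(7.843×10^-4)(5.462×10^9) = 3.79×10^-5 A.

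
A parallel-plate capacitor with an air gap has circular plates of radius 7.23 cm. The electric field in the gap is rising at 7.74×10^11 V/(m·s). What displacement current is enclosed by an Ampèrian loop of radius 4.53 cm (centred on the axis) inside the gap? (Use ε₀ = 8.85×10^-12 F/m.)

0.0442 A

I_d = ε₀ dΦ_E/dt = ε₀ πR² (dE/dt) = (8.85×10^-12)(0.01642)(7.74×10^11) = 0.1125 A through the full plate area.
The field is uniform, so I_d,enc = I_d (r/R)² = (0.1125)(4.53/7.23)² = 0.0442 A.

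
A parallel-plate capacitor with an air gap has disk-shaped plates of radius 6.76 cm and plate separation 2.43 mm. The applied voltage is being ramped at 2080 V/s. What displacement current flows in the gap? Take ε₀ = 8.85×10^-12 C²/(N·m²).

The field between the plates is E = V/d, so dE/dt = (2080)/(2.43×10^-3 m) = 8.560×10^5 V/(m·s).
I_d = ε₀ A (dE/dt) = (8.85×10^-12)(0.01436)(8.560×10^5) = 1.09×10^-7 A.

1.09×10^-7 A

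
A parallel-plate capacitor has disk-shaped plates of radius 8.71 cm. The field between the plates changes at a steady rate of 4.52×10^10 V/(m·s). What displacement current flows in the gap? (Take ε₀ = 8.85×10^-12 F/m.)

9.53×10^-3 A

With a uniform field, Φ_E = EA, so I_d = ε₀ A dE/dt = 9.53×10^-3 A.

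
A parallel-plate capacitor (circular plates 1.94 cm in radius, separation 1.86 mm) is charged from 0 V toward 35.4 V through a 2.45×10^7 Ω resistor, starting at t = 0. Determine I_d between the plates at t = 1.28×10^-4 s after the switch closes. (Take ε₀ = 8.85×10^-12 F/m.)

C = ε₀A/d = (8.85×10^-12)(1.182×10^-3)/(1.86×10^-3) = 5.624×10^-12 F, so τ = RC = 1.378×10^-4 s.
The conduction current is I(t) = (V₀/R) e^(−t/τ), and the displacement current between the plates equals it.
t/τ = 0.9289; I_d = (35.4/2.45×10^7) · e^(−0.9289) = (1.445×10^-6)(0.3950) = 5.71×10^-7 A.

5.71×10^-7 A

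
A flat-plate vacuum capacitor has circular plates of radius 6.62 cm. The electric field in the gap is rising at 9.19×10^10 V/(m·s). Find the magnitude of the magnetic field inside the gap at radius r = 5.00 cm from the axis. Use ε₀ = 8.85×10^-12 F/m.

2.56×10^-8 T

Through the whole plate area (πR² = 0.01377 m²), I_d = ε₀ πR² dE/dt = 0.01120 A.
For r < R the Ampère–Maxwell law gives B(2πr) = μ₀ I_d (r²/R²), so B = μ₀ I_d r/(2πR²) = (4π×10^-7)(0.01120)(0.0500)/(2π·0.0662²) = 2.56×10^-8 T.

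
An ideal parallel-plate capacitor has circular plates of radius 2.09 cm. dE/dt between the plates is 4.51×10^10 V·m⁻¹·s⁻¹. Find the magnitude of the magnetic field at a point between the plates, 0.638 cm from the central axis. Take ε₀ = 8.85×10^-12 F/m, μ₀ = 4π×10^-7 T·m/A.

1.60×10^-9 T

I_d = ε₀ dΦ_E/dt = ε₀ πR² (dE/dt) = (8.85×10^-12)(1.372×10^-3)(4.51×10^10) = 5.476×10^-4 A through the full plate area.
An Ampèrian loop of radius r encloses a fraction (r/R)² of I_d. Then B·2πr = μ₀ I_d (r/R)², giving B = μ₀ I_d r/(2πR²) = 1.60×10^-9 T.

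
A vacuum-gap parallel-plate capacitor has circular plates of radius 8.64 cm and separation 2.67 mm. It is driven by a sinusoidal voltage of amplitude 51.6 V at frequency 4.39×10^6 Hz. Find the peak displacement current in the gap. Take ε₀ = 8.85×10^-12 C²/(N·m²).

0.111 A

The displacement current equals the conduction current C dV/dt, which peaks at C V₀ ω.
With C = ε₀A/d = (8.85×10^-12)(0.02345)/(2.67×10^-3) = 7.773×10^-11 F and ω = 2πf = 2.758×10^7 rad/s, I_d,max = (7.773×10^-11)(51.6)(2.758×10^7) = 0.111 A.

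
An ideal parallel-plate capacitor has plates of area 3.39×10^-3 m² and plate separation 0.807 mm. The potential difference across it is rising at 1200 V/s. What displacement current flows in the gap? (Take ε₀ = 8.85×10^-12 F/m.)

4.46×10^-8 A

The displacement current equals the charging current C dV/dt. With C = ε₀A/d = (8.85×10^-12)(3.39×10^-3)/(8.07×10^-4) = 3.718×10^-11 F, I_d = (3.718×10^-11)(1200) = 4.46×10^-8 A.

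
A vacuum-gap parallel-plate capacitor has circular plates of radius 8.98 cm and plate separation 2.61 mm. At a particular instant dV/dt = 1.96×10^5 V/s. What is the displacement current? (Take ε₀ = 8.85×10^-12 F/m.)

1.68×10^-5 A

The displacement current equals the charging current C dV/dt. With C = ε₀A/d = (8.85×10^-12)(0.02533)/(2.61×10^-3) = 8.589×10^-11 F, I_d = (8.589×10^-11)(1.96×10^5) = 1.68×10^-5 A.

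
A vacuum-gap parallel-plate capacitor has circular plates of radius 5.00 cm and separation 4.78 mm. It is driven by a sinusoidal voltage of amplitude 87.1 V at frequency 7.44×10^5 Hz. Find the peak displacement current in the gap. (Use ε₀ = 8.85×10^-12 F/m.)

5.92×10^-3 A

C = ε₀A/d = (8.85×10^-12)(7.854×10^-3)/(4.78×10^-3) = 1.454×10^-11 F; ω = 2πf = 4.675×10^6 rad/s.
I_d = C dV/dt, so |I_d|_max = C V₀ ω = (1.454×10^-11)(87.1)(4.675×10^6) = 5.92×10^-3 A.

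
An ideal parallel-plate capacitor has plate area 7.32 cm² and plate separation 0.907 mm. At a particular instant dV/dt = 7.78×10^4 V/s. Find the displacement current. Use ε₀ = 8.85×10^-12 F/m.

5.56×10^-7 A

C = ε₀A/d = (8.85×10^-12)(7.32×10^-4)/(9.07×10^-4) = 7.142×10^-12 F.
I_d = C dV/dt = (7.142×10^-12)(7.78×10^4) = 5.56×10^-7 A.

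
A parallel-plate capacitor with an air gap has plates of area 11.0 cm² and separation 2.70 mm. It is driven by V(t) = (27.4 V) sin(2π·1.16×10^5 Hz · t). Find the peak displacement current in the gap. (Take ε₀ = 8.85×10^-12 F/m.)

7.20×10^-5 A

The displacement current equals the conduction current C dV/dt, which peaks at C V₀ ω.
With C = ε₀A/d = (8.85×10^-12)(1.10×10^-3)/(2.70×10^-3) = 3.606×10^-12 F and ω = 2πf = 7.288×10^5 rad/s, I_d,max = (3.606×10^-12)(27.4)(7.288×10^5) = 7.20×10^-5 A.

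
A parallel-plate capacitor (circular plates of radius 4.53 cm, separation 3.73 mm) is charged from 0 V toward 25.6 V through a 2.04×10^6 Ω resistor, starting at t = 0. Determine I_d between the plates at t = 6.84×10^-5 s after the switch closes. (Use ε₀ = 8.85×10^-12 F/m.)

C = ε₀A/d = (8.85×10^-12)(6.447×10^-3)/(3.73×10^-3) = 1.530×10^-11 F, so τ = RC = 3.121×10^-5 s.
The conduction current is I(t) = (V₀/R) e^(−t/τ), and the displacement current between the plates equals it.
t/τ = 2.192; I_d = (25.6/2.04×10^6) · e^(−2.192) = (1.255×10^-5)(0.1117) = 1.40×10^-6 A.

1.40×10^-6 A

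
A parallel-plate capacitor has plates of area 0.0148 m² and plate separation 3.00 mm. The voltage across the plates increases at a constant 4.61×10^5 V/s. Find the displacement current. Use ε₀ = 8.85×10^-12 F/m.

The field between the plates is E = V/d, so dE/dt = (4.61×10^5)/(3.00×10^-3 m) = 1.537×10^8 V/(m·s).
I_d = ε₀ A (dE/dt) = (8.85×10^-12)(0.0148)(1.537×10^8) = 2.01×10^-5 A.

2.01×10^-5 A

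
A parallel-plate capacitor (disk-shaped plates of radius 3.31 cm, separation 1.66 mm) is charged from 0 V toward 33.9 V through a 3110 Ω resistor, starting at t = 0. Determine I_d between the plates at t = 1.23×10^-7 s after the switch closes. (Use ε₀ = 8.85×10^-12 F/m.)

C = ε₀A/d = (8.85×10^-12)(3.442×10^-3)/(1.66×10^-3) = 1.835×10^-11 F, so τ = RC = 5.707×10^-8 s.
The conduction current is I(t) = (V₀/R) e^(−t/τ), and the displacement current between the plates equals it.
t/τ = 2.155; I_d = (33.9/3110) · e^(−2.155) = (0.01090)(0.1159) = 1.26×10^-3 A.

1.26×10^-3 A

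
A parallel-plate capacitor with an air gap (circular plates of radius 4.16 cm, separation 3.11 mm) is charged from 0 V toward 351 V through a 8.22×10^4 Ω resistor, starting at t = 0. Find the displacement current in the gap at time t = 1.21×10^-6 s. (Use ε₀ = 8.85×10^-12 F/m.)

C = ε₀A/d = (8.85×10^-12)(5.437×10^-3)/(3.11×10^-3) = 1.547×10^-11 F and τ = RC = 1.272×10^-6 s. I_d in the gap equals the RC charging current.
I_d(t) = (V₀/R) e^(−t/τ) = 4.270×10^-3 · e^(−0.9513) = 1.65×10^-3 A.

1.65×10^-3 A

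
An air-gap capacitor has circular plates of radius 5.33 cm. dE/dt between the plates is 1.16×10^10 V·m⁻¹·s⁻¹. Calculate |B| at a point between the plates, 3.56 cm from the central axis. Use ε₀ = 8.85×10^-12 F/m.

2.30×10^-9 T

Through the whole plate area (πR² = 8.925×10^-3 m²), I_d = ε₀ πR² dE/dt = 9.162×10^-4 A.
∮B·dl = μ₀ I_d,enc with I_d,enc = I_d r²/R² = 4.087×10^-4 A; so B = μ₀ I_d,enc/(2πr) = 2.30×10^-9 T.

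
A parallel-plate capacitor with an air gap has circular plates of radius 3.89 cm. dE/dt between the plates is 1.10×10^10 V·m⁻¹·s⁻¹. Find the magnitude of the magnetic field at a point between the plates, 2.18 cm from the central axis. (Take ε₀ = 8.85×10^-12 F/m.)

I_d = ε₀ dΦ_E/dt = ε₀ πR² (dE/dt) = (8.85×10^-12)(4.754×10^-3)(1.10×10^10) = 4.628×10^-4 A through the full plate area.
An Ampèrian loop of radius r encloses a fraction (r/R)² of I_d. Then B·2πr = μ₀ I_d (r/R)², giving B = μ₀ I_d r/(2πR²) = 1.33×10^-9 T.

1.33×10^-9 T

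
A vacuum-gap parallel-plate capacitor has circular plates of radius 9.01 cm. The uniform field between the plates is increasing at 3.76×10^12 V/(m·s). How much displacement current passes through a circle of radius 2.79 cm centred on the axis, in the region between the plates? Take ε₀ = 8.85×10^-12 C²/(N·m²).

I_d = ε₀ dΦ_E/dt = ε₀ πR² (dE/dt) = (8.85×10^-12)(0.02550)(3.76×10^12) = 0.8485 A through the full plate area.
The field is uniform, so I_d,enc = I_d (r/R)² = (0.8485)(2.79/9.01)² = 0.0814 A.

0.0814 A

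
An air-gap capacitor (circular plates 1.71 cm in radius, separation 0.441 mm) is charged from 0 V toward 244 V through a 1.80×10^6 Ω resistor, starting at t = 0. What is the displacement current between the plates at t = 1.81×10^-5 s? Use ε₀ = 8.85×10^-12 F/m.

7.86×10^-5 A

C = ε₀A/d = (8.85×10^-12)(9.186×10^-4)/(4.41×10^-4) = 1.843×10^-11 F, so τ = RC = 3.317×10^-5 s.
The conduction current is I(t) = (V₀/R) e^(−t/τ), and the displacement current between the plates equals it.
t/τ = 0.5457; I_d = (244/1.80×10^6) · e^(−0.5457) = (1.356×10^-4)(0.5794) = 7.86×10^-5 A.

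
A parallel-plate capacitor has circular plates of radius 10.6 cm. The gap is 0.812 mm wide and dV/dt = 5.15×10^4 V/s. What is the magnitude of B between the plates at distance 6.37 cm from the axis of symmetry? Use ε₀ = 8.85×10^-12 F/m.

2.25×10^-11 T

I_d = C dV/dt with C = ε₀πR²/d = 3.847×10^-10 F, so I_d = (3.847×10^-10)(5.15×10^4) = 1.981×10^-5 A.
An Ampèrian loop of radius r encloses a fraction (r/R)² of I_d. Then B·2πr = μ₀ I_d (r/R)², giving B = μ₀ I_d r/(2πR²) = 2.25×10^-11 T.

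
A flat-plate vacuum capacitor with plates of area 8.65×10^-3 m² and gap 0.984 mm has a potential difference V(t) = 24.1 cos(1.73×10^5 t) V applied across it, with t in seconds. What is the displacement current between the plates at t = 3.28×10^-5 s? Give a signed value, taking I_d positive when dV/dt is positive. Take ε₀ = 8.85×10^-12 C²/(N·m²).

dV/dt = (24.1)(1.73×10^5)·−sin(5.6744) = 2.384×10^6 V/s.
I_d = C dV/dt with C = ε₀A/d = (8.85×10^-12)(8.65×10^-3)/(9.84×10^-4) = 7.780×10^-11 F, so I_d = (7.780×10^-11)(2.384×10^6) = 1.85×10^-4 A.

1.85×10^-4 A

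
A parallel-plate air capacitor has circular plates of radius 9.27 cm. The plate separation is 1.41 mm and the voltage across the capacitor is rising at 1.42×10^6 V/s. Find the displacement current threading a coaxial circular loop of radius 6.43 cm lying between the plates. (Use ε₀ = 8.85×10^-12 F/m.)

I_d = C dV/dt with C = ε₀πR²/d = 1.695×10^-10 F, so I_d = (1.695×10^-10)(1.42×10^6) = 2.407×10^-4 A.
Through an area πr² the displacement current is I_d·(πr²/πR²) = I_d (r/R)² = 1.16×10^-4 A.

1.16×10^-4 A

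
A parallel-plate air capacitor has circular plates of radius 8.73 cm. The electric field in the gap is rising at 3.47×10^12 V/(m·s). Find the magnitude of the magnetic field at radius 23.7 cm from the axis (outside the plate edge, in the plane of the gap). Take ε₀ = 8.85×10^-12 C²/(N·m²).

6.20×10^-7 T

I_d = ε₀ dΦ_E/dt = ε₀ πR² (dE/dt) = (8.85×10^-12)(0.02394)(3.47×10^12) = 0.7352 A through the full plate area.
Outside the plates the loop encloses all of I_d, so B·2πr = μ₀ I_d and B = 6.20×10^-7 T.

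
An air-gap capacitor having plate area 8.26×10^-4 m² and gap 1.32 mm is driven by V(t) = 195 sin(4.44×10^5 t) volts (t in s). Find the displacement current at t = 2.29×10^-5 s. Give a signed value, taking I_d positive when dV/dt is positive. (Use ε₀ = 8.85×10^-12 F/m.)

-3.53×10^-4 A

dE/dt = (V₀ω/d)·cos(ωt) with ωt = 10.1676 rad: (195)(4.44×10^5)(-0.7366)/(1.32×10^-3) = -4.831×10^10 V/(m·s).
I_d = ε₀ A dE/dt = (8.85×10^-12)(8.26×10^-4)(-4.831×10^10) = -3.53×10^-4 A.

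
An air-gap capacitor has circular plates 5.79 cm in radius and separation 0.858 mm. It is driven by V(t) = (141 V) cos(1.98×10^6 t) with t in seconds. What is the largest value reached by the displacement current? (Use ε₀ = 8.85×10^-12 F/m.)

0.0303 A

The displacement current equals the conduction current C dV/dt, which peaks at C V₀ ω.
With C = ε₀A/d = (8.85×10^-12)(0.01053)/(8.58×10^-4) = 1.086×10^-10 F and ω = 1.98×10^6 rad/s, I_d,max = (1.086×10^-10)(141)(1.98×10^6) = 0.0303 A.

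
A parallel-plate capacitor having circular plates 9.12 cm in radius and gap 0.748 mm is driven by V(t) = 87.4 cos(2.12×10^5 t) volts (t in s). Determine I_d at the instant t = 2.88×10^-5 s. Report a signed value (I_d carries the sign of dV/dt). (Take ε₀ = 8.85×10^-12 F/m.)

C = ε₀A/d = (8.85×10^-12)(0.02613)/(7.48×10^-4) = 3.092×10^-10 F. dV/dt = V₀ω·−sin(ωt); at ωt = 6.1056 rad this factor is 0.1767.
I_d = C dV/dt = (3.092×10^-10)(87.4)(2.12×10^5)(0.1767) = 1.01×10^-3 A.

1.01×10^-3 A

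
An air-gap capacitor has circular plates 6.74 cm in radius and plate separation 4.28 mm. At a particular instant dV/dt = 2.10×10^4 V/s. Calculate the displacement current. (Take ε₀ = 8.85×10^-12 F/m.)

The field between the plates is E = V/d, so dE/dt = (2.10×10^4)/(4.28×10^-3 m) = 4.907×10^6 V/(m·s).
I_d = ε₀ A (dE/dt) = (8.85×10^-12)(0.01427)(4.907×10^6) = 6.20×10^-7 A.

6.20×10^-7 A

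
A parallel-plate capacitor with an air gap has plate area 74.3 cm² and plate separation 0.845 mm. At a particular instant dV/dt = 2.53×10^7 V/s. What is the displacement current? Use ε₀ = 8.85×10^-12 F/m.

1.97×10^-3 A

E = V/d so dE/dt = (dV/dt)/d = 2.994×10^10 V/(m·s), and I_d = ε₀ A dE/dt = (8.85×10^-12)(7.43×10^-3)(2.994×10^10) = 1.97×10^-3 A.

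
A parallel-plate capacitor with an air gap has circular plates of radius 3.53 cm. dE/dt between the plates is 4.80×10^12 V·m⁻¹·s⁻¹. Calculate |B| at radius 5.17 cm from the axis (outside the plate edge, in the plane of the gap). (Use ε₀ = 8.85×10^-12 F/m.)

6.43×10^-7 T

Total displacement current: I_d = ε₀(πR²)(dE/dt) = (8.85×10^-12)(3.915×10^-3)(4.80×10^12) = 0.1663 A.
Outside the plates the loop encloses all of I_d, so B·2πr = μ₀ I_d and B = 6.43×10^-7 T.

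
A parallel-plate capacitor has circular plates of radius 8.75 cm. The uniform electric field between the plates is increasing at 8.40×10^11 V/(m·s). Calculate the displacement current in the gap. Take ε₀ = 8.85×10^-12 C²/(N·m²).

0.179 A

With a uniform field, Φ_E = EA, so I_d = ε₀ A dE/dt = 0.179 A.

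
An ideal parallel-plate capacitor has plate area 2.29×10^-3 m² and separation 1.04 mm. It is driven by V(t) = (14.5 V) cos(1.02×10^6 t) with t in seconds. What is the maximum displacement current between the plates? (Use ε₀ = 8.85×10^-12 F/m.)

2.88×10^-4 A

(dE/dt)_max = V₀ω/d = 1.422×10^10 V/(m·s); ω = 1.02×10^6 rad/s.
I_d,max = ε₀ A (dE/dt)_max = (8.85×10^-12)(2.29×10^-3)(1.422×10^10) = 2.88×10^-4 A.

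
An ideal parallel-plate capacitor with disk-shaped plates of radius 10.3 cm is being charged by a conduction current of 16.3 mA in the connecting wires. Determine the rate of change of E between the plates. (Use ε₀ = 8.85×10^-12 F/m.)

By continuity, I_d in the gap equals the 16.3 mA flowing in the wire.
Then dE/dt = I_d/(ε₀A) = 5.53×10^10 V/(m·s).

5.53×10^10 V/(m·s)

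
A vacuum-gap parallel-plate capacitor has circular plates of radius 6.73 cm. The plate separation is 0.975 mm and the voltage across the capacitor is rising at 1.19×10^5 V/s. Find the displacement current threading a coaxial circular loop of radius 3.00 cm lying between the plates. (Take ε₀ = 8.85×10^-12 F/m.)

I_d = C dV/dt with C = ε₀πR²/d = 1.292×10^-10 F, so I_d = (1.292×10^-10)(1.19×10^5) = 1.537×10^-5 A.
Through an area πr² the displacement current is I_d·(πr²/πR²) = I_d (r/R)² = 3.05×10^-6 A.

3.05×10^-6 A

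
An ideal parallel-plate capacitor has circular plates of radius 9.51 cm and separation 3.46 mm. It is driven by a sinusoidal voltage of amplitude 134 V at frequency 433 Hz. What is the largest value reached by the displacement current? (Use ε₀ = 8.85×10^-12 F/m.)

2.65×10^-5 A

The displacement current equals the conduction current C dV/dt, which peaks at C V₀ ω.
With C = ε₀A/d = (8.85×10^-12)(0.02841)/(3.46×10^-3) = 7.267×10^-11 F and ω = 2πf = 2721 rad/s, I_d,max = (7.267×10^-11)(134)(2721) = 2.65×10^-5 A.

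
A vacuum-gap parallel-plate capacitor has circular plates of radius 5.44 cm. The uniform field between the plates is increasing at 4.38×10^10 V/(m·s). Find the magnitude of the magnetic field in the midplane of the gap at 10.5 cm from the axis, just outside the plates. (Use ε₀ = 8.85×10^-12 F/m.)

6.86×10^-9 T

Through the whole plate area (πR² = 9.297×10^-3 m²), I_d = ε₀ πR² dE/dt = 3.604×10^-3 A.
Outside the plates the loop encloses all of I_d, so B·2πr = μ₀ I_d and B = 6.86×10^-9 T.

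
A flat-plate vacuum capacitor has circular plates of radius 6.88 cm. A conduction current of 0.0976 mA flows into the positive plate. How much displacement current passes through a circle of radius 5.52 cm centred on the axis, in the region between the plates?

Between the plates the displacement current equals the wire current: I_d = 0.0976 mA = 9.76×10^-5 A.
The field is uniform, so I_d,enc = I_d (r/R)² = (9.76×10^-5)(5.52/6.88)² = 6.28×10^-5 A.

6.28×10^-5 A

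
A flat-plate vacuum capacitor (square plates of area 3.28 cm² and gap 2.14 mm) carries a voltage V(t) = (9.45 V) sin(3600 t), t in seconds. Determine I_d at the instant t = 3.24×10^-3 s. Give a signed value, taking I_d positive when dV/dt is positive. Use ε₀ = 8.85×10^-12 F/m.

2.86×10^-8 A

C = ε₀A/d = (8.85×10^-12)(3.28×10^-4)/(2.14×10^-3) = 1.356×10^-12 F. dV/dt = V₀ω·cos(ωt); at ωt = 11.664 rad this factor is 0.6198.
I_d = C dV/dt = (1.356×10^-12)(9.45)(3600)(0.6198) = 2.86×10^-8 A.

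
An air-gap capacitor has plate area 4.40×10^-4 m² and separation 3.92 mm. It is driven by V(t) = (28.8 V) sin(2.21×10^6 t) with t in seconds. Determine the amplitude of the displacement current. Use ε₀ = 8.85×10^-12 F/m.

6.32×10^-5 A

(dE/dt)_max = V₀ω/d = 1.624×10^10 V/(m·s); ω = 2.21×10^6 rad/s.
I_d,max = ε₀ A (dE/dt)_max = (8.85×10^-12)(4.40×10^-4)(1.624×10^10) = 6.32×10^-5 A.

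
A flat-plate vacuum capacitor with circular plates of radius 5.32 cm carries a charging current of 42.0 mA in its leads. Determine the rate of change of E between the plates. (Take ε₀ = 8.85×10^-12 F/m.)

5.34×10^11 V/(m·s)

The displacement current between the plates equals the conduction current, I_d = 42.0 mA.
Then dE/dt = I_d/(ε₀A) = 5.34×10^11 V/(m·s).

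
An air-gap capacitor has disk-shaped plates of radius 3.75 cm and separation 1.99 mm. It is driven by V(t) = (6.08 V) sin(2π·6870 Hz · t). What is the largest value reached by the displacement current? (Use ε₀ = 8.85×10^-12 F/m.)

The displacement current equals the conduction current C dV/dt, which peaks at C V₀ ω.
With C = ε₀A/d = (8.85×10^-12)(4.418×10^-3)/(1.99×10^-3) = 1.965×10^-11 F and ω = 2πf = 4.317×10^4 rad/s, I_d,max = (1.965×10^-11)(6.08)(4.317×10^4) = 5.16×10^-6 A.

5.16×10^-6 A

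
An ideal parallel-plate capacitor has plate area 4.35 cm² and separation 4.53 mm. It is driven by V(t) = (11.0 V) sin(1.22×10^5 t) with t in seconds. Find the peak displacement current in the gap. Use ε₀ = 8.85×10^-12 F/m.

The displacement current equals the conduction current C dV/dt, which peaks at C V₀ ω.
With C = ε₀A/d = (8.85×10^-12)(4.35×10^-4)/(4.53×10^-3) = 8.498×10^-13 F and ω = 1.22×10^5 rad/s, I_d,max = (8.498×10^-13)(11.0)(1.22×10^5) = 1.14×10^-6 A.

1.14×10^-6 A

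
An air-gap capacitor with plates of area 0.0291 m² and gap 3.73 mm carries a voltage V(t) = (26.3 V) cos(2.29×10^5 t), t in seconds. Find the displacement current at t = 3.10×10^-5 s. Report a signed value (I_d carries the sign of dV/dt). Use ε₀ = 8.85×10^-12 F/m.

dV/dt = (26.3)(2.29×10^5)·−sin(7.099) = -4.386×10^6 V/s.
I_d = C dV/dt with C = ε₀A/d = (8.85×10^-12)(0.0291)/(3.73×10^-3) = 6.904×10^-11 F, so I_d = (6.904×10^-11)(-4.386×10^6) = -3.03×10^-4 A.

-3.03×10^-4 A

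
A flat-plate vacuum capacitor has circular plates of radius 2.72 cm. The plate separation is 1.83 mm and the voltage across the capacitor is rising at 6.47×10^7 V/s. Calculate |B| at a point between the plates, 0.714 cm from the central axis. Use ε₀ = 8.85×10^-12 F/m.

1.40×10^-9 T

With E = V/d, dE/dt = 3.536×10^10 V/(m·s) and πR² = 2.324×10^-3 m², giving I_d = ε₀ πR² dE/dt = 7.273×10^-4 A.
For r < R the Ampère–Maxwell law gives B(2πr) = μ₀ I_d (r²/R²), so B = μ₀ I_d r/(2πR²) = (4π×10^-7)(7.273×10^-4)(7.14×10^-3)/(2π·0.0272²) = 1.40×10^-9 T.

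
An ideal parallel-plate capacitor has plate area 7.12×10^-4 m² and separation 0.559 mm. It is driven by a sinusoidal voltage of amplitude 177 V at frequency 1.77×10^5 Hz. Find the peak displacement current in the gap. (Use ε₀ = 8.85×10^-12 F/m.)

2.22×10^-3 A

C = ε₀A/d = (8.85×10^-12)(7.12×10^-4)/(5.59×10^-4) = 1.127×10^-11 F; ω = 2πf = 1.112×10^6 rad/s.
I_d = C dV/dt, so |I_d|_max = C V₀ ω = (1.127×10^-11)(177)(1.112×10^6) = 2.22×10^-3 A.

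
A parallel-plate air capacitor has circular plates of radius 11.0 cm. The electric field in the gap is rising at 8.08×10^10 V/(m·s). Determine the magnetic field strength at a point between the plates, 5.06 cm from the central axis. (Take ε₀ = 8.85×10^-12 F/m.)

2.27×10^-8 T

I_d = ε₀ dΦ_E/dt = ε₀ πR² (dE/dt) = (8.85×10^-12)(0.03801)(8.08×10^10) = 0.02718 A through the full plate area.
∮B·dl = μ₀ I_d,enc with I_d,enc = I_d r²/R² = 5.751×10^-3 A; so B = μ₀ I_d,enc/(2πr) = 2.27×10^-8 T.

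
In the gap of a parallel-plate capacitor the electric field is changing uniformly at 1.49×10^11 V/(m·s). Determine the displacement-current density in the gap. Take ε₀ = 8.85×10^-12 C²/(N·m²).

1.32 A/m²

J_d = ε₀ ∂E/∂t, so J_d = 1.32 A/m².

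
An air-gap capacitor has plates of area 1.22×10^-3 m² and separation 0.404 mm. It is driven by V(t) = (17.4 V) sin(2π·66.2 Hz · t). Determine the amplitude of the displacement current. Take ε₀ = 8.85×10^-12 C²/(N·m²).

1.93×10^-7 A

C = ε₀A/d = (8.85×10^-12)(1.22×10^-3)/(4.04×10^-4) = 2.673×10^-11 F; ω = 2πf = 415.9 rad/s.
I_d = C dV/dt, so |I_d|_max = C V₀ ω = (2.673×10^-11)(17.4)(415.9) = 1.93×10^-7 A.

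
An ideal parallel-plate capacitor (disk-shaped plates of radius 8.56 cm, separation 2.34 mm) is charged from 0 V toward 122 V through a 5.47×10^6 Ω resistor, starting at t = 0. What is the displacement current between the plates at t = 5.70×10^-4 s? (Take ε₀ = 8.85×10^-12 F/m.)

With C = ε₀A/d = (8.85×10^-12)(0.02302)/(2.34×10^-3) = 8.706×10^-11 F, the time constant is τ = RC = 4.762×10^-4 s, so t/τ = 1.197 and e^(−t/τ) = 0.3021.
I_d = I_cond = (V₀/R) e^(−t/τ) = (2.230×10^-5)(0.3021) = 6.74×10^-6 A.

6.74×10^-6 A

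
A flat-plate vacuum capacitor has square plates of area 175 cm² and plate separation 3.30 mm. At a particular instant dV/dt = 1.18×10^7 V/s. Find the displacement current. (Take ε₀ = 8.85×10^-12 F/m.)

5.54×10^-4 A

E = V/d so dE/dt = (dV/dt)/d = 3.576×10^9 V/(m·s), and I_d = ε₀ A dE/dt = (8.85×10^-12)(0.0175)(3.576×10^9) = 5.54×10^-4 A.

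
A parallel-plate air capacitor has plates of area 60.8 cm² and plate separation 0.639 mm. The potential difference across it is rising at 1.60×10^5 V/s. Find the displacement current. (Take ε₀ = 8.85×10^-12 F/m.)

1.35×10^-5 A

E = V/d so dE/dt = (dV/dt)/d = 2.504×10^8 V/(m·s), and I_d = ε₀ A dE/dt = (8.85×10^-12)(6.08×10^-3)(2.504×10^8) = 1.35×10^-5 A.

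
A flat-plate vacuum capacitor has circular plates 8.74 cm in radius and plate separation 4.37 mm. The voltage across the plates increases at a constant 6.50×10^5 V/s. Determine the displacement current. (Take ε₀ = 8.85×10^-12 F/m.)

C = ε₀A/d = (8.85×10^-12)(0.02400)/(4.37×10^-3) = 4.860×10^-11 F.
I_d = C dV/dt = (4.860×10^-11)(6.50×10^5) = 3.16×10^-5 A.

3.16×10^-5 A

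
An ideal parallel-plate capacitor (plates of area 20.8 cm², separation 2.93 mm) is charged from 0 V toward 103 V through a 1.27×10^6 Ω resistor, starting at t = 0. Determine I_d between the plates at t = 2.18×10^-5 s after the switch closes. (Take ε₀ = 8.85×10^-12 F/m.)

With C = ε₀A/d = (8.85×10^-12)(2.08×10^-3)/(2.93×10^-3) = 6.283×10^-12 F, the time constant is τ = RC = 7.979×10^-6 s, so t/τ = 2.732 and e^(−t/τ) = 0.06509.
I_d = I_cond = (V₀/R) e^(−t/τ) = (8.110×10^-5)(0.06509) = 5.28×10^-6 A.

5.28×10^-6 A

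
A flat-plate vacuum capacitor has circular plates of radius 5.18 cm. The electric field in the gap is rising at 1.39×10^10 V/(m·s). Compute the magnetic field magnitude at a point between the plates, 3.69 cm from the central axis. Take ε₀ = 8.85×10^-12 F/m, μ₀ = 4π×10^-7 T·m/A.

2.85×10^-9 T

I_d = ε₀ dΦ_E/dt = ε₀ πR² (dE/dt) = (8.85×10^-12)(8.430×10^-3)(1.39×10^10) = 1.037×10^-3 A through the full plate area.
For r < R the Ampère–Maxwell law gives B(2πr) = μ₀ I_d (r²/R²), so B = μ₀ I_d r/(2πR²) = (4π×10^-7)(1.037×10^-3)(0.0369)/(2π·0.0518²) = 2.85×10^-9 T.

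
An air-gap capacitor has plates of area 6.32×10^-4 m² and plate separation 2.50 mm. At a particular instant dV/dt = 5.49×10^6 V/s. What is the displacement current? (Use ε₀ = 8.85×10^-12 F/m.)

E = V/d so dE/dt = (dV/dt)/d = 2.196×10^9 V/(m·s), and I_d = ε₀ A dE/dt = (8.85×10^-12)(6.32×10^-4)(2.196×10^9) = 1.23×10^-5 A.

1.23×10^-5 A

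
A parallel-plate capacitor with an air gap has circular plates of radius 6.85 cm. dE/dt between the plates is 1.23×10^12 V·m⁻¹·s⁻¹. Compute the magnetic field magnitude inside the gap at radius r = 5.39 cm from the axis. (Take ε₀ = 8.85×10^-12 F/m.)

Through the whole plate area (πR² = 0.01474 m²), I_d = ε₀ πR² dE/dt = 0.1605 A.
For r < R the Ampère–Maxwell law gives B(2πr) = μ₀ I_d (r²/R²), so B = μ₀ I_d r/(2πR²) = (4π×10^-7)(0.1605)(0.0539)/(2π·0.0685²) = 3.69×10^-7 T.

3.69×10^-7 T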